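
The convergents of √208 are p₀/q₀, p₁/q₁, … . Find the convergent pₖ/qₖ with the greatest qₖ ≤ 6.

√208 = [14; 2, 2, 1, 2, 2, 28, …] (period length 6).
Convergents:
  p_0/q_0 = 14/1
  p_1/q_1 = 29/2
  p_2/q_2 = 72/5
  p_3/q_3 = 101/7
q_2 = 5 ≤ 6 < 7 = q_3, so the answer is 72/5.

72/5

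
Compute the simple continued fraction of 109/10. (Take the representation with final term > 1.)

[10; 1, 9]

109 = 10*10 + 9
10 = 1*9 + 1
9 = 9*1 + 0  (stop)
So 109/10 = [10; 1, 9].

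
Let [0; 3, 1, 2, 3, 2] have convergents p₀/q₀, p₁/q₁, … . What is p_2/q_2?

1/4

Using pₖ = aₖpₖ₋₁ + pₖ₋₂, qₖ = aₖqₖ₋₁ + qₖ₋₂ (with p₋₁=1, p₋₂=0, q₋₁=0, q₋₂=1):
  k=0: a=0, p=0, q=1
  k=1: a=3, p=1, q=3
  k=2: a=1, p=1, q=4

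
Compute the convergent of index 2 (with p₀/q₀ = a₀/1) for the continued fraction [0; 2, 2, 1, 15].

Using pₖ = aₖpₖ₋₁ + pₖ₋₂, qₖ = aₖqₖ₋₁ + qₖ₋₂ (with p₋₁=1, p₋₂=0, q₋₁=0, q₋₂=1):
  k=0: a=0, p=0, q=1
  k=1: a=2, p=1, q=2
  k=2: a=2, p=2, q=5

2/5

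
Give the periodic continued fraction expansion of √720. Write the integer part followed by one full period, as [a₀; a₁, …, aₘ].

[26; 1, 4, 1, 52]

a₀ = ⌊√720⌋ = 26.
With m₀=0, d₀=1 and mₖ₊₁ = dₖaₖ − mₖ, dₖ₊₁ = (n − mₖ₊₁²)/dₖ, aₖ₊₁ = ⌊(a₀+mₖ₊₁)/dₖ₊₁⌋:
  k=1: m=26, d=44, a=1
  k=2: m=18, d=9, a=4
  k=3: m=18, d=44, a=1
  k=4: m=26, d=1, a=52
d=1 and a=2a₀=52 at k=4, so the next step gives (m, d) = (26, 44) again — its k=1 value — and the period has length 4.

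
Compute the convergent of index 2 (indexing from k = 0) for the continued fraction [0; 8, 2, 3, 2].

Using pₖ = aₖpₖ₋₁ + pₖ₋₂, qₖ = aₖqₖ₋₁ + qₖ₋₂ (with p₋₁=1, p₋₂=0, q₋₁=0, q₋₂=1):
  k=0: a=0, p=0, q=1
  k=1: a=8, p=1, q=8
  k=2: a=2, p=2, q=17

2/17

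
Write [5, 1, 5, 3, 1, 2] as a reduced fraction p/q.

Using pₖ = aₖpₖ₋₁ + pₖ₋₂ and qₖ = aₖqₖ₋₁ + qₖ₋₂:
  k=0: a=5, p=5, q=1
  k=1: a=1, p=6, q=1
  k=2: a=5, p=35, q=6
  k=3: a=3, p=111, q=19
  k=4: a=1, p=146, q=25
  k=5: a=2, p=403, q=69

403/69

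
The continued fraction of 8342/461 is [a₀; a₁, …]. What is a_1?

10

8342 = 18·461 + 44   →  a_0 = 18
461 = 10·44 + 21   →  a_1 = 10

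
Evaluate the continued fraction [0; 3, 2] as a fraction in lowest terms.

Fold from the inside: start with 2/1.
  3 + 1/2 = 7/2
  0 + 2/7 = 2/7

2/7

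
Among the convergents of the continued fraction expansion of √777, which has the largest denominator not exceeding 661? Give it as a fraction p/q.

12460/447

√777 = [27; 1, 6, 1, 54, …] (period length 4).
Convergents:
  p_0/q_0 = 27/1
  p_1/q_1 = 28/1
  p_2/q_2 = 195/7
  p_3/q_3 = 223/8
  p_4/q_4 = 12237/439
  p_5/q_5 = 12460/447
  p_6/q_6 = 86997/3121
q_5 = 447 ≤ 661 < 3121 = q_6, so the answer is 12460/447.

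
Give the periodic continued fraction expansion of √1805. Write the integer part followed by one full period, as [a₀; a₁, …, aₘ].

[42; 2, 16, 2, 84]

a₀ = ⌊√1805⌋ = 42.
With m₀=0, d₀=1 and mₖ₊₁ = dₖaₖ − mₖ, dₖ₊₁ = (n − mₖ₊₁²)/dₖ, aₖ₊₁ = ⌊(a₀+mₖ₊₁)/dₖ₊₁⌋:
  k=1: m=42, d=41, a=2
  k=2: m=40, d=5, a=16
  k=3: m=40, d=41, a=2
  k=4: m=42, d=1, a=84
d=1 and a=2a₀=84 at k=4, so the next step gives (m, d) = (42, 41) again — its k=1 value — and the period has length 4.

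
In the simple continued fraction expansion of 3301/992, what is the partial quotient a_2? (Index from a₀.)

19

3301 = 3·992 + 325   →  a_0 = 3
992 = 3·325 + 17   →  a_1 = 3
325 = 19·17 + 2   →  a_2 = 19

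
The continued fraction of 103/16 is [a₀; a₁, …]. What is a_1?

2

103 = 6·16 + 7   →  a_0 = 6
16 = 2·7 + 2   →  a_1 = 2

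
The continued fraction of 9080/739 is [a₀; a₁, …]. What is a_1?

3

9080 = 12·739 + 212   →  a_0 = 12
739 = 3·212 + 103   →  a_1 = 3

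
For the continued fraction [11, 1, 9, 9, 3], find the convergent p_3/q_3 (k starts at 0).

Using pₖ = aₖpₖ₋₁ + pₖ₋₂, qₖ = aₖqₖ₋₁ + qₖ₋₂ (with p₋₁=1, p₋₂=0, q₋₁=0, q₋₂=1):
  k=0: a=11, p=11, q=1
  k=1: a=1, p=12, q=1
  k=2: a=9, p=119, q=10
  k=3: a=9, p=1083, q=91

1083/91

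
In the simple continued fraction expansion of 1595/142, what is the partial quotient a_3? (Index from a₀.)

3

1595 = 11·142 + 33   →  a_0 = 11
142 = 4·33 + 10   →  a_1 = 4
33 = 3·10 + 3   →  a_2 = 3
10 = 3·3 + 1   →  a_3 = 3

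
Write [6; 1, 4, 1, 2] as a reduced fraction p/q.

116/17

Using pₖ = aₖpₖ₋₁ + pₖ₋₂ and qₖ = aₖqₖ₋₁ + qₖ₋₂:
  k=0: a=6, p=6, q=1
  k=1: a=1, p=7, q=1
  k=2: a=4, p=34, q=5
  k=3: a=1, p=41, q=6
  k=4: a=2, p=116, q=17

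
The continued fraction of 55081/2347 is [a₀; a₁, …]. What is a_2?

7

55081 = 23·2347 + 1100   →  a_0 = 23
2347 = 2·1100 + 147   →  a_1 = 2
1100 = 7·147 + 71   →  a_2 = 7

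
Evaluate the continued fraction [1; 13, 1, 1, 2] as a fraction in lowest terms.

Fold from the inside: start with 2/1.
  1 + 1/2 = 3/2
  1 + 2/3 = 5/3
  13 + 3/5 = 68/5
  1 + 5/68 = 73/68

73/68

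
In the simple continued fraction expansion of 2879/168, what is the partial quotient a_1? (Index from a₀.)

7

2879 = 17·168 + 23   →  a_0 = 17
168 = 7·23 + 7   →  a_1 = 7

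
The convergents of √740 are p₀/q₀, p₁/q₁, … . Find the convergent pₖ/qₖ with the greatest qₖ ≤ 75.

1877/69

√740 = [27; 4, 1, 12, 1, 4, 54, …] (period length 6).
Convergents:
  p_0/q_0 = 27/1
  p_1/q_1 = 109/4
  p_2/q_2 = 136/5
  p_3/q_3 = 1741/64
  p_4/q_4 = 1877/69
  p_5/q_5 = 9249/340
q_4 = 69 ≤ 75 < 340 = q_5, so the answer is 1877/69.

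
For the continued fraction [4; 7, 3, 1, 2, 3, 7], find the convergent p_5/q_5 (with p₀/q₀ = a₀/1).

Using pₖ = aₖpₖ₋₁ + pₖ₋₂, qₖ = aₖqₖ₋₁ + qₖ₋₂ (with p₋₁=1, p₋₂=0, q₋₁=0, q₋₂=1):
  k=0: a=4, p=4, q=1
  k=1: a=7, p=29, q=7
  k=2: a=3, p=91, q=22
  k=3: a=1, p=120, q=29
  k=4: a=2, p=331, q=80
  k=5: a=3, p=1113, q=269

1113/269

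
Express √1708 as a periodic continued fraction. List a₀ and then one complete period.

[41; 3, 20, 3, 82]

a₀ = ⌊√1708⌋ = 41.
With m₀=0, d₀=1 and mₖ₊₁ = dₖaₖ − mₖ, dₖ₊₁ = (n − mₖ₊₁²)/dₖ, aₖ₊₁ = ⌊(a₀+mₖ₊₁)/dₖ₊₁⌋:
  k=1: m=41, d=27, a=3
  k=2: m=40, d=4, a=20
  k=3: m=40, d=27, a=3
  k=4: m=41, d=1, a=82
d=1 and a=2a₀=82 at k=4, so the next step gives (m, d) = (41, 27) again — its k=1 value — and the period has length 4.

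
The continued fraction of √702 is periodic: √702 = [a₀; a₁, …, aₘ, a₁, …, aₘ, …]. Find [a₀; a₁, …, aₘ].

a₀ = ⌊√702⌋ = 26.
With m₀=0, d₀=1 and mₖ₊₁ = dₖaₖ − mₖ, dₖ₊₁ = (n − mₖ₊₁²)/dₖ, aₖ₊₁ = ⌊(a₀+mₖ₊₁)/dₖ₊₁⌋:
  k=1: m=26, d=26, a=2
  k=2: m=26, d=1, a=52
d=1 and a=2a₀=52 at k=2, so the next step gives (m, d) = (26, 26) again — its k=1 value — and the period has length 2.

[26; 2, 52]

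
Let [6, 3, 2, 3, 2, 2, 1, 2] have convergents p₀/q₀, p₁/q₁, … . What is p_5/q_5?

Using pₖ = aₖpₖ₋₁ + pₖ₋₂, qₖ = aₖqₖ₋₁ + qₖ₋₂ (with p₋₁=1, p₋₂=0, q₋₁=0, q₋₂=1):
  k=0: a=6, p=6, q=1
  k=1: a=3, p=19, q=3
  k=2: a=2, p=44, q=7
  k=3: a=3, p=151, q=24
  k=4: a=2, p=346, q=55
  k=5: a=2, p=843, q=134

843/134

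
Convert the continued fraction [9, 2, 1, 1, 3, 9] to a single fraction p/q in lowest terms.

Using pₖ = aₖpₖ₋₁ + pₖ₋₂ and qₖ = aₖqₖ₋₁ + qₖ₋₂:
  k=0: a=9, p=9, q=1
  k=1: a=2, p=19, q=2
  k=2: a=1, p=28, q=3
  k=3: a=1, p=47, q=5
  k=4: a=3, p=169, q=18
  k=5: a=9, p=1568, q=167

1568/167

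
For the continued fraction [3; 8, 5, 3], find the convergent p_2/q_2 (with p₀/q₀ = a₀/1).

Using pₖ = aₖpₖ₋₁ + pₖ₋₂, qₖ = aₖqₖ₋₁ + qₖ₋₂ (with p₋₁=1, p₋₂=0, q₋₁=0, q₋₂=1):
  k=0: a=3, p=3, q=1
  k=1: a=8, p=25, q=8
  k=2: a=5, p=128, q=41

128/41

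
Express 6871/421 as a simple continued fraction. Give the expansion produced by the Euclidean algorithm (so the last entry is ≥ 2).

[16; 3, 8, 2, 3, 2]

6871 = 16·421 + 135
421 = 3·135 + 16
135 = 8·16 + 7
16 = 2·7 + 2
7 = 3·2 + 1
2 = 2·1 + 0  (stop)
So 6871/421 = [16; 3, 8, 2, 3, 2].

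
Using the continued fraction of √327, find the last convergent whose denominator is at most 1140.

7830/433

√327 = [18; 12, 36, …] (period length 2).
Convergents:
  p_0/q_0 = 18/1
  p_1/q_1 = 217/12
  p_2/q_2 = 7830/433
  p_3/q_3 = 94177/5208
q_2 = 433 ≤ 1140 < 5208 = q_3, so the answer is 7830/433.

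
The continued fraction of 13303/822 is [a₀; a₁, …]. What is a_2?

2

13303 = 16·822 + 151   →  a_0 = 16
822 = 5·151 + 67   →  a_1 = 5
151 = 2·67 + 17   →  a_2 = 2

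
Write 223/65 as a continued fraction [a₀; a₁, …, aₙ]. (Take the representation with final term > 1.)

[3; 2, 3, 9]

223 = 3×65 + 28
65 = 2×28 + 9
28 = 3×9 + 1
9 = 9×1 + 0  (stop)
So 223/65 = [3; 2, 3, 9].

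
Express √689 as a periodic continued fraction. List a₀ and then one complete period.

[26; 4, 52]

a₀ = ⌊√689⌋ = 26.
With m₀=0, d₀=1 and mₖ₊₁ = dₖaₖ − mₖ, dₖ₊₁ = (n − mₖ₊₁²)/dₖ, aₖ₊₁ = ⌊(a₀+mₖ₊₁)/dₖ₊₁⌋:
  k=1: m=26, d=13, a=4
  k=2: m=26, d=1, a=52
d=1 and a=2a₀=52 at k=2, so the next step gives (m, d) = (26, 13) again — its k=1 value — and the period has length 2.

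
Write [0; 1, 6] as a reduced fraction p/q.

Fold from the inside: start with 6/1.
  1 + 1/6 = 7/6
  0 + 6/7 = 6/7

6/7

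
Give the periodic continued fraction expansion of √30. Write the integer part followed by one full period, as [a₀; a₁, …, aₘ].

[5; 2, 10]

a₀ = ⌊√30⌋ = 5.
With m₀=0, d₀=1 and mₖ₊₁ = dₖaₖ − mₖ, dₖ₊₁ = (n − mₖ₊₁²)/dₖ, aₖ₊₁ = ⌊(a₀+mₖ₊₁)/dₖ₊₁⌋:
  k=1: m=5, d=5, a=2
  k=2: m=5, d=1, a=10
d=1 and a=2a₀=10 at k=2, so the next step gives (m, d) = (5, 5) again — its k=1 value — and the period has length 2.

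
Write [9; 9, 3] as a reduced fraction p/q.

255/28

Fold from the inside: start with 3/1.
  9 + 1/3 = 28/3
  9 + 3/28 = 255/28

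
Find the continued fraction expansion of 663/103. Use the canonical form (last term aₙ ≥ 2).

[6; 2, 3, 2, 6]

663 = 6·103 + 45
103 = 2·45 + 13
45 = 3·13 + 6
13 = 2·6 + 1
6 = 6·1 + 0  (stop)
So 663/103 = [6; 2, 3, 2, 6].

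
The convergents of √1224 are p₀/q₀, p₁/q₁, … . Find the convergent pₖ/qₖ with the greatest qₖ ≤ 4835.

√1224 = [34; 1, 68, …] (period length 2).
Convergents:
  p_0/q_0 = 34/1
  p_1/q_1 = 35/1
  p_2/q_2 = 2414/69
  p_3/q_3 = 2449/70
  p_4/q_4 = 168946/4829
  p_5/q_5 = 171395/4899
q_4 = 4829 ≤ 4835 < 4899 = q_5, so the answer is 168946/4829.

168946/4829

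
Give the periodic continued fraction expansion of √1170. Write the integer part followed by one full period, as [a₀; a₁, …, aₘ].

[34; 4, 1, 6, 1, 4, 68]

a₀ = ⌊√1170⌋ = 34.
With m₀=0, d₀=1 and mₖ₊₁ = dₖaₖ − mₖ, dₖ₊₁ = (n − mₖ₊₁²)/dₖ, aₖ₊₁ = ⌊(a₀+mₖ₊₁)/dₖ₊₁⌋:
  k=1: m=34, d=14, a=4
  k=2: m=22, d=49, a=1
  k=3: m=27, d=9, a=6
  k=4: m=27, d=49, a=1
  k=5: m=22, d=14, a=4
  k=6: m=34, d=1, a=68
d=1 and a=2a₀=68 at k=6, so the next step gives (m, d) = (34, 14) again — its k=1 value — and the period has length 6.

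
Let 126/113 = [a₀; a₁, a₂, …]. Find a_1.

126 = 1·113 + 13   →  a_0 = 1
113 = 8·13 + 9   →  a_1 = 8

8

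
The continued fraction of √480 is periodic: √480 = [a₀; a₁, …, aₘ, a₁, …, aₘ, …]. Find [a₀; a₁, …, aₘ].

a₀ = ⌊√480⌋ = 21.

[21; 1, 9, 1, 42]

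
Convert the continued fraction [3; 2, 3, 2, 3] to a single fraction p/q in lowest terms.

Using pₖ = aₖpₖ₋₁ + pₖ₋₂ and qₖ = aₖqₖ₋₁ + qₖ₋₂:
  k=0: a=3, p=3, q=1
  k=1: a=2, p=7, q=2
  k=2: a=3, p=24, q=7
  k=3: a=2, p=55, q=16
  k=4: a=3, p=189, q=55

189/55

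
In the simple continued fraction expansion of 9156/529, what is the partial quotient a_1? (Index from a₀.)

9156 = 17·529 + 163   →  a_0 = 17
529 = 3·163 + 40   →  a_1 = 3

3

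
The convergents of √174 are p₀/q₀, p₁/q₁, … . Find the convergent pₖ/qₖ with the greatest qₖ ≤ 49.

√174 = [13; 5, 4, 5, 26, …] (period length 4).
Convergents:
  p_0/q_0 = 13/1
  p_1/q_1 = 66/5
  p_2/q_2 = 277/21
  p_3/q_3 = 1451/110
q_2 = 21 ≤ 49 < 110 = q_3, so the answer is 277/21.

277/21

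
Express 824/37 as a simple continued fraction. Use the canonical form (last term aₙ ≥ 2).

[22; 3, 1, 2, 3]

824 = 22×37 + 10
37 = 3×10 + 7
10 = 1×7 + 3
7 = 2×3 + 1
3 = 3×1 + 0  (stop)
So 824/37 = [22; 3, 1, 2, 3].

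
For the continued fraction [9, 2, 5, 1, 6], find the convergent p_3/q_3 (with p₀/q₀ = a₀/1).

Using pₖ = aₖpₖ₋₁ + pₖ₋₂, qₖ = aₖqₖ₋₁ + qₖ₋₂ (with p₋₁=1, p₋₂=0, q₋₁=0, q₋₂=1):
  k=0: a=9, p=9, q=1
  k=1: a=2, p=19, q=2
  k=2: a=5, p=104, q=11
  k=3: a=1, p=123, q=13

123/13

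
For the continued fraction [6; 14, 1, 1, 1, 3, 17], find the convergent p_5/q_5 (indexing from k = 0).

977/161

Using pₖ = aₖpₖ₋₁ + pₖ₋₂, qₖ = aₖqₖ₋₁ + qₖ₋₂ (with p₋₁=1, p₋₂=0, q₋₁=0, q₋₂=1):
  k=0: a=6, p=6, q=1
  k=1: a=14, p=85, q=14
  k=2: a=1, p=91, q=15
  k=3: a=1, p=176, q=29
  k=4: a=1, p=267, q=44
  k=5: a=3, p=977, q=161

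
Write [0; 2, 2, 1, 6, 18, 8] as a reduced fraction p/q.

2924/6871

Fold from the inside: start with 8/1.
  18 + 1/8 = 145/8
  6 + 8/145 = 878/145
  1 + 145/878 = 1023/878
  2 + 878/1023 = 2924/1023
  2 + 1023/2924 = 6871/2924
  0 + 2924/6871 = 2924/6871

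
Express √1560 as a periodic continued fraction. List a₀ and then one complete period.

a₀ = ⌊√1560⌋ = 39.
With m₀=0, d₀=1 and mₖ₊₁ = dₖaₖ − mₖ, dₖ₊₁ = (n − mₖ₊₁²)/dₖ, aₖ₊₁ = ⌊(a₀+mₖ₊₁)/dₖ₊₁⌋:
  k=1: m=39, d=39, a=2
  k=2: m=39, d=1, a=78
d=1 and a=2a₀=78 at k=2, so the next step gives (m, d) = (39, 39) again — its k=1 value — and the period has length 2.

[39; 2, 78]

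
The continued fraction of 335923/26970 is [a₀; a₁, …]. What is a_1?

2

335923 = 12·26970 + 12283   →  a_0 = 12
26970 = 2·12283 + 2404   →  a_1 = 2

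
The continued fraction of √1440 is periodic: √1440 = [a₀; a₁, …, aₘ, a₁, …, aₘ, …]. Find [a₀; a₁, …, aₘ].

a₀ = ⌊√1440⌋ = 37.
With m₀=0, d₀=1 and mₖ₊₁ = dₖaₖ − mₖ, dₖ₊₁ = (n − mₖ₊₁²)/dₖ, aₖ₊₁ = ⌊(a₀+mₖ₊₁)/dₖ₊₁⌋:
  k=1: m=37, d=71, a=1
  k=2: m=34, d=4, a=17
  k=3: m=34, d=71, a=1
  k=4: m=37, d=1, a=74
d=1 and a=2a₀=74 at k=4, so the next step gives (m, d) = (37, 71) again — its k=1 value — and the period has length 4.

[37; 1, 17, 1, 74]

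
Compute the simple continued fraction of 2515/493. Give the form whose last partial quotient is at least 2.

2515 = 5·493 + 50
493 = 9·50 + 43
50 = 1·43 + 7
43 = 6·7 + 1
7 = 7·1 + 0  (stop)
So 2515/493 = [5; 9, 1, 6, 7].

[5; 9, 1, 6, 7]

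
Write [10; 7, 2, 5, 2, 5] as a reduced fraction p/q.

Using pₖ = aₖpₖ₋₁ + pₖ₋₂ and qₖ = aₖqₖ₋₁ + qₖ₋₂:
  k=0: a=10, p=10, q=1
  k=1: a=7, p=71, q=7
  k=2: a=2, p=152, q=15
  k=3: a=5, p=831, q=82
  k=4: a=2, p=1814, q=179
  k=5: a=5, p=9901, q=977

9901/977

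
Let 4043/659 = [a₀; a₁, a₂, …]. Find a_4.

4043 = 6·659 + 89   →  a_0 = 6
659 = 7·89 + 36   →  a_1 = 7
89 = 2·36 + 17   →  a_2 = 2
36 = 2·17 + 2   →  a_3 = 2
17 = 8·2 + 1   →  a_4 = 8

8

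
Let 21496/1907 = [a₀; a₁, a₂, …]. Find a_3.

21496 = 11·1907 + 519   →  a_0 = 11
1907 = 3·519 + 350   →  a_1 = 3
519 = 1·350 + 169   →  a_2 = 1
350 = 2·169 + 12   →  a_3 = 2

2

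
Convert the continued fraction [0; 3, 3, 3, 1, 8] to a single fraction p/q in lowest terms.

114/377

Fold from the inside: start with 8/1.
  1 + 1/8 = 9/8
  3 + 8/9 = 35/9
  3 + 9/35 = 114/35
  3 + 35/114 = 377/114
  0 + 114/377 = 114/377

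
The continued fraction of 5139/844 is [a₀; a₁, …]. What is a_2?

3

5139 = 6·844 + 75   →  a_0 = 6
844 = 11·75 + 19   →  a_1 = 11
75 = 3·19 + 18   →  a_2 = 3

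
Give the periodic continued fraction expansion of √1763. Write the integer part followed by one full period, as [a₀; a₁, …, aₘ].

a₀ = ⌊√1763⌋ = 41.
With m₀=0, d₀=1 and mₖ₊₁ = dₖaₖ − mₖ, dₖ₊₁ = (n − mₖ₊₁²)/dₖ, aₖ₊₁ = ⌊(a₀+mₖ₊₁)/dₖ₊₁⌋:
  k=1: m=41, d=82, a=1
  k=2: m=41, d=1, a=82
d=1 and a=2a₀=82 at k=2, so the next step gives (m, d) = (41, 82) again — its k=1 value — and the period has length 2.

[41; 1, 82]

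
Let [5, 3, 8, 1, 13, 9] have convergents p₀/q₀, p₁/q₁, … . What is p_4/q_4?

2070/389

Using pₖ = aₖpₖ₋₁ + pₖ₋₂, qₖ = aₖqₖ₋₁ + qₖ₋₂ (with p₋₁=1, p₋₂=0, q₋₁=0, q₋₂=1):
  k=0: a=5, p=5, q=1
  k=1: a=3, p=16, q=3
  k=2: a=8, p=133, q=25
  k=3: a=1, p=149, q=28
  k=4: a=13, p=2070, q=389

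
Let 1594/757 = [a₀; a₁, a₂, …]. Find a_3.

6

1594 = 2·757 + 80   →  a_0 = 2
757 = 9·80 + 37   →  a_1 = 9
80 = 2·37 + 6   →  a_2 = 2
37 = 6·6 + 1   →  a_3 = 6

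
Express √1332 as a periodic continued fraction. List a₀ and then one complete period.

[36; 2, 72]

a₀ = ⌊√1332⌋ = 36.
With m₀=0, d₀=1 and mₖ₊₁ = dₖaₖ − mₖ, dₖ₊₁ = (n − mₖ₊₁²)/dₖ, aₖ₊₁ = ⌊(a₀+mₖ₊₁)/dₖ₊₁⌋:
  k=1: m=36, d=36, a=2
  k=2: m=36, d=1, a=72
d=1 and a=2a₀=72 at k=2, so the next step gives (m, d) = (36, 36) again — its k=1 value — and the period has length 2.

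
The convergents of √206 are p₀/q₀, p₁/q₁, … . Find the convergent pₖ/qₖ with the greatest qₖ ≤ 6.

√206 = [14; 2, 1, 5, 14, 5, 1, 2, 28, …] (period length 8).
Convergents:
  p_0/q_0 = 14/1
  p_1/q_1 = 29/2
  p_2/q_2 = 43/3
  p_3/q_3 = 244/17
q_2 = 3 ≤ 6 < 17 = q_3, so the answer is 43/3.

43/3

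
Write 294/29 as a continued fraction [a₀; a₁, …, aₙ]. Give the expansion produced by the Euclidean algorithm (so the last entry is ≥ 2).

294 = 10*29 + 4
29 = 7*4 + 1
4 = 4*1 + 0  (stop)
So 294/29 = [10; 7, 4].

[10; 7, 4]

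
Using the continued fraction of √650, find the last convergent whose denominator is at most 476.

√650 = [25; 2, 50, …] (period length 2).
Convergents:
  p_0/q_0 = 25/1
  p_1/q_1 = 51/2
  p_2/q_2 = 2575/101
  p_3/q_3 = 5201/204
  p_4/q_4 = 262625/10301
q_3 = 204 ≤ 476 < 10301 = q_4, so the answer is 5201/204.

5201/204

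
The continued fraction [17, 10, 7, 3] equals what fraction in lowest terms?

Fold from the inside: start with 3/1.
  7 + 1/3 = 22/3
  10 + 3/22 = 223/22
  17 + 22/223 = 3813/223

3813/223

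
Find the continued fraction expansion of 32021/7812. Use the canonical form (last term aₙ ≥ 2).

32021 = 4*7812 + 773
7812 = 10*773 + 82
773 = 9*82 + 35
82 = 2*35 + 12
35 = 2*12 + 11
12 = 1*11 + 1
11 = 11*1 + 0  (stop)
So 32021/7812 = [4; 10, 9, 2, 2, 1, 11].

[4; 10, 9, 2, 2, 1, 11]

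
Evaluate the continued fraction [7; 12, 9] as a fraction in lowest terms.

772/109

Using pₖ = aₖpₖ₋₁ + pₖ₋₂ and qₖ = aₖqₖ₋₁ + qₖ₋₂:
  k=0: a=7, p=7, q=1
  k=1: a=12, p=85, q=12
  k=2: a=9, p=772, q=109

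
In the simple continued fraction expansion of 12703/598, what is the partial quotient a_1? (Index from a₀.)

12703 = 21·598 + 145   →  a_0 = 21
598 = 4·145 + 18   →  a_1 = 4

4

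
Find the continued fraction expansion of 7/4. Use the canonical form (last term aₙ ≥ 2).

[1; 1, 3]

7 = 1*4 + 3
4 = 1*3 + 1
3 = 3*1 + 0  (stop)
So 7/4 = [1; 1, 3].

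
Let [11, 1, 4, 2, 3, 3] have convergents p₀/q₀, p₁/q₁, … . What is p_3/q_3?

130/11

Using pₖ = aₖpₖ₋₁ + pₖ₋₂, qₖ = aₖqₖ₋₁ + qₖ₋₂ (with p₋₁=1, p₋₂=0, q₋₁=0, q₋₂=1):
  k=0: a=11, p=11, q=1
  k=1: a=1, p=12, q=1
  k=2: a=4, p=59, q=5
  k=3: a=2, p=130, q=11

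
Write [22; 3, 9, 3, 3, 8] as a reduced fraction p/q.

Using pₖ = aₖpₖ₋₁ + pₖ₋₂ and qₖ = aₖqₖ₋₁ + qₖ₋₂:
  k=0: a=22, p=22, q=1
  k=1: a=3, p=67, q=3
  k=2: a=9, p=625, q=28
  k=3: a=3, p=1942, q=87
  k=4: a=3, p=6451, q=289
  k=5: a=8, p=53550, q=2399

53550/2399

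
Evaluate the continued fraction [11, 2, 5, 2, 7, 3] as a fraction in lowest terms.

Fold from the inside: start with 3/1.
  7 + 1/3 = 22/3
  2 + 3/22 = 47/22
  5 + 22/47 = 257/47
  2 + 47/257 = 561/257
  11 + 257/561 = 6428/561

6428/561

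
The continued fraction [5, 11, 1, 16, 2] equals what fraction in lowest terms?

Fold from the inside: start with 2/1.
  16 + 1/2 = 33/2
  1 + 2/33 = 35/33
  11 + 33/35 = 418/35
  5 + 35/418 = 2125/418

2125/418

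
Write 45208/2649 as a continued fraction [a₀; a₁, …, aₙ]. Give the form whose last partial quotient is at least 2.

45208 = 17×2649 + 175
2649 = 15×175 + 24
175 = 7×24 + 7
24 = 3×7 + 3
7 = 2×3 + 1
3 = 3×1 + 0  (stop)
So 45208/2649 = [17; 15, 7, 3, 2, 3].

[17; 15, 7, 3, 2, 3]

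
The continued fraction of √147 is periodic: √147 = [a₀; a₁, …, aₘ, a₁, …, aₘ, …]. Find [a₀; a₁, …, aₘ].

[12; 8, 24]

a₀ = ⌊√147⌋ = 12.
With m₀=0, d₀=1 and mₖ₊₁ = dₖaₖ − mₖ, dₖ₊₁ = (n − mₖ₊₁²)/dₖ, aₖ₊₁ = ⌊(a₀+mₖ₊₁)/dₖ₊₁⌋:
  k=1: m=12, d=3, a=8
  k=2: m=12, d=1, a=24
d=1 and a=2a₀=24 at k=2, so the next step gives (m, d) = (12, 3) again — its k=1 value — and the period has length 2.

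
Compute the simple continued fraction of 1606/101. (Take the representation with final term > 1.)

[15; 1, 9, 10]

1606 = 15*101 + 91
101 = 1*91 + 10
91 = 9*10 + 1
10 = 10*1 + 0  (stop)
So 1606/101 = [15; 1, 9, 10].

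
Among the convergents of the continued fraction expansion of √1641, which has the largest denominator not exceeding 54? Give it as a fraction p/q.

2147/53

√1641 = [40; 1, 1, 26, 1, 1, 80, …] (period length 6).
Convergents:
  p_0/q_0 = 40/1
  p_1/q_1 = 41/1
  p_2/q_2 = 81/2
  p_3/q_3 = 2147/53
  p_4/q_4 = 2228/55
q_3 = 53 ≤ 54 < 55 = q_4, so the answer is 2147/53.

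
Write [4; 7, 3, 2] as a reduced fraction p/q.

211/51

Fold from the inside: start with 2/1.
  3 + 1/2 = 7/2
  7 + 2/7 = 51/7
  4 + 7/51 = 211/51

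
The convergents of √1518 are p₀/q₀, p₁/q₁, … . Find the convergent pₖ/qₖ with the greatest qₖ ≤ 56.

1013/26

√1518 = [38; 1, 24, 1, 76, …] (period length 4).
Convergents:
  p_0/q_0 = 38/1
  p_1/q_1 = 39/1
  p_2/q_2 = 974/25
  p_3/q_3 = 1013/26
  p_4/q_4 = 77962/2001
q_3 = 26 ≤ 56 < 2001 = q_4, so the answer is 1013/26.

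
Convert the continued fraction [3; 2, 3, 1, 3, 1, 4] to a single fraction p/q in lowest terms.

709/206

Fold from the inside: start with 4/1.
  1 + 1/4 = 5/4
  3 + 4/5 = 19/5
  1 + 5/19 = 24/19
  3 + 19/24 = 91/24
  2 + 24/91 = 206/91
  3 + 91/206 = 709/206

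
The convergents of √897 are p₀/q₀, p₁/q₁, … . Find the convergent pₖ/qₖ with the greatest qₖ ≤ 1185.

√897 = [29; 1, 18, 1, 58, …] (period length 4).
Convergents:
  p_0/q_0 = 29/1
  p_1/q_1 = 30/1
  p_2/q_2 = 569/19
  p_3/q_3 = 599/20
  p_4/q_4 = 35311/1179
  p_5/q_5 = 35910/1199
q_4 = 1179 ≤ 1185 < 1199 = q_5, so the answer is 35311/1179.

35311/1179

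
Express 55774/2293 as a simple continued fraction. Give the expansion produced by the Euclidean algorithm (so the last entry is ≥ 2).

55774 = 24×2293 + 742
2293 = 3×742 + 67
742 = 11×67 + 5
67 = 13×5 + 2
5 = 2×2 + 1
2 = 2×1 + 0  (stop)
So 55774/2293 = [24; 3, 11, 13, 2, 2].

[24; 3, 11, 13, 2, 2]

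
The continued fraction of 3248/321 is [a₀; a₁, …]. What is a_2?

3248 = 10·321 + 38   →  a_0 = 10
321 = 8·38 + 17   →  a_1 = 8
38 = 2·17 + 4   →  a_2 = 2

2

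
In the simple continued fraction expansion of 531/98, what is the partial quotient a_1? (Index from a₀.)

2

531 = 5·98 + 41   →  a_0 = 5
98 = 2·41 + 16   →  a_1 = 2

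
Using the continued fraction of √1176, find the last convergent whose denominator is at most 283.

√1176 = [34; 3, 2, 2, 2, 3, 68, …] (period length 6).
Convergents:
  p_0/q_0 = 34/1
  p_1/q_1 = 103/3
  p_2/q_2 = 240/7
  p_3/q_3 = 583/17
  p_4/q_4 = 1406/41
  p_5/q_5 = 4801/140
  p_6/q_6 = 327874/9561
q_5 = 140 ≤ 283 < 9561 = q_6, so the answer is 4801/140.

4801/140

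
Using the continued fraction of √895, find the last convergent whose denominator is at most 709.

21151/707

√895 = [29; 1, 10, 1, 58, …] (period length 4).
Convergents:
  p_0/q_0 = 29/1
  p_1/q_1 = 30/1
  p_2/q_2 = 329/11
  p_3/q_3 = 359/12
  p_4/q_4 = 21151/707
  p_5/q_5 = 21510/719
q_4 = 707 ≤ 709 < 719 = q_5, so the answer is 21151/707.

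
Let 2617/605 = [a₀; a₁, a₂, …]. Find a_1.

2617 = 4·605 + 197   →  a_0 = 4
605 = 3·197 + 14   →  a_1 = 3

3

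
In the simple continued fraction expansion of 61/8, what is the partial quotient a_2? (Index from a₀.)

61 = 7·8 + 5   →  a_0 = 7
8 = 1·5 + 3   →  a_1 = 1
5 = 1·3 + 2   →  a_2 = 1

1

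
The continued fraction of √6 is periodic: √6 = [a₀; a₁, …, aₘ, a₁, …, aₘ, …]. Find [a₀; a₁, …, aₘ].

a₀ = ⌊√6⌋ = 2.

[2; 2, 4]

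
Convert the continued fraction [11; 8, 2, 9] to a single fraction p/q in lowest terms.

Using pₖ = aₖpₖ₋₁ + pₖ₋₂ and qₖ = aₖqₖ₋₁ + qₖ₋₂:
  k=0: a=11, p=11, q=1
  k=1: a=8, p=89, q=8
  k=2: a=2, p=189, q=17
  k=3: a=9, p=1790, q=161

1790/161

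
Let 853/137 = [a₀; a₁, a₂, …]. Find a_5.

853 = 6·137 + 31   →  a_0 = 6
137 = 4·31 + 13   →  a_1 = 4
31 = 2·13 + 5   →  a_2 = 2
13 = 2·5 + 3   →  a_3 = 2
5 = 1·3 + 2   →  a_4 = 1
3 = 1·2 + 1   →  a_5 = 1

1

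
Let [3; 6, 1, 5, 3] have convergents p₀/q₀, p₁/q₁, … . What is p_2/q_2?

22/7

Using pₖ = aₖpₖ₋₁ + pₖ₋₂, qₖ = aₖqₖ₋₁ + qₖ₋₂ (with p₋₁=1, p₋₂=0, q₋₁=0, q₋₂=1):
  k=0: a=3, p=3, q=1
  k=1: a=6, p=19, q=6
  k=2: a=1, p=22, q=7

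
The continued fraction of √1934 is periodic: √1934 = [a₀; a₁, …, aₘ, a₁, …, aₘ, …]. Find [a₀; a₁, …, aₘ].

a₀ = ⌊√1934⌋ = 43.
With m₀=0, d₀=1 and mₖ₊₁ = dₖaₖ − mₖ, dₖ₊₁ = (n − mₖ₊₁²)/dₖ, aₖ₊₁ = ⌊(a₀+mₖ₊₁)/dₖ₊₁⌋:
  k=1: m=43, d=85, a=1
  k=2: m=42, d=2, a=42
  k=3: m=42, d=85, a=1
  k=4: m=43, d=1, a=86
d=1 and a=2a₀=86 at k=4, so the next step gives (m, d) = (43, 85) again — its k=1 value — and the period has length 4.

[43; 1, 42, 1, 86]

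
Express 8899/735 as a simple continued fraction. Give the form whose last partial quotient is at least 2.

8899 = 12×735 + 79
735 = 9×79 + 24
79 = 3×24 + 7
24 = 3×7 + 3
7 = 2×3 + 1
3 = 3×1 + 0  (stop)
So 8899/735 = [12; 9, 3, 3, 2, 3].

[12; 9, 3, 3, 2, 3]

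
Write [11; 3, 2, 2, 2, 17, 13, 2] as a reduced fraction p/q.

Using pₖ = aₖpₖ₋₁ + pₖ₋₂ and qₖ = aₖqₖ₋₁ + qₖ₋₂:
  k=0: a=11, p=11, q=1
  k=1: a=3, p=34, q=3
  k=2: a=2, p=79, q=7
  k=3: a=2, p=192, q=17
  k=4: a=2, p=463, q=41
  k=5: a=17, p=8063, q=714
  k=6: a=13, p=105282, q=9323
  k=7: a=2, p=218627, q=19360

218627/19360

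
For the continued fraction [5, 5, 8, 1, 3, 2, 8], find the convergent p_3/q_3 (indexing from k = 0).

Using pₖ = aₖpₖ₋₁ + pₖ₋₂, qₖ = aₖqₖ₋₁ + qₖ₋₂ (with p₋₁=1, p₋₂=0, q₋₁=0, q₋₂=1):
  k=0: a=5, p=5, q=1
  k=1: a=5, p=26, q=5
  k=2: a=8, p=213, q=41
  k=3: a=1, p=239, q=46

239/46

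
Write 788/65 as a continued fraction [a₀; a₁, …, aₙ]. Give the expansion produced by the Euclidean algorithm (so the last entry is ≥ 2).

[12; 8, 8]

788 = 12×65 + 8
65 = 8×8 + 1
8 = 8×1 + 0  (stop)
So 788/65 = [12; 8, 8].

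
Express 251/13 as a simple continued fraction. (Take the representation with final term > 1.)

251 = 19×13 + 4
13 = 3×4 + 1
4 = 4×1 + 0  (stop)
So 251/13 = [19; 3, 4].

[19; 3, 4]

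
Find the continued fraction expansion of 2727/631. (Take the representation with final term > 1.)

2727 = 4·631 + 203
631 = 3·203 + 22
203 = 9·22 + 5
22 = 4·5 + 2
5 = 2·2 + 1
2 = 2·1 + 0  (stop)
So 2727/631 = [4; 3, 9, 4, 2, 2].

[4; 3, 9, 4, 2, 2]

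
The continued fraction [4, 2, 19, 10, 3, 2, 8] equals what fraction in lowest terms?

Fold from the inside: start with 8/1.
  2 + 1/8 = 17/8
  3 + 8/17 = 59/17
  10 + 17/59 = 607/59
  19 + 59/607 = 11592/607
  2 + 607/11592 = 23791/11592
  4 + 11592/23791 = 106756/23791

106756/23791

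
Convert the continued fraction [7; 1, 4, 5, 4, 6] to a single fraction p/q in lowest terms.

Fold from the inside: start with 6/1.
  4 + 1/6 = 25/6
  5 + 6/25 = 131/25
  4 + 25/131 = 549/131
  1 + 131/549 = 680/549
  7 + 549/680 = 5309/680

5309/680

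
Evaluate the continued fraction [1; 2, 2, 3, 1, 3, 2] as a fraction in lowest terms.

Fold from the inside: start with 2/1.
  3 + 1/2 = 7/2
  1 + 2/7 = 9/7
  3 + 7/9 = 34/9
  2 + 9/34 = 77/34
  2 + 34/77 = 188/77
  1 + 77/188 = 265/188

265/188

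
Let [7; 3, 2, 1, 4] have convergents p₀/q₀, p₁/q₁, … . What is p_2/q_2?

51/7

Using pₖ = aₖpₖ₋₁ + pₖ₋₂, qₖ = aₖqₖ₋₁ + qₖ₋₂ (with p₋₁=1, p₋₂=0, q₋₁=0, q₋₂=1):
  k=0: a=7, p=7, q=1
  k=1: a=3, p=22, q=3
  k=2: a=2, p=51, q=7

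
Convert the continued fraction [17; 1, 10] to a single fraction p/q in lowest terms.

197/11

Using pₖ = aₖpₖ₋₁ + pₖ₋₂ and qₖ = aₖqₖ₋₁ + qₖ₋₂:
  k=0: a=17, p=17, q=1
  k=1: a=1, p=18, q=1
  k=2: a=10, p=197, q=11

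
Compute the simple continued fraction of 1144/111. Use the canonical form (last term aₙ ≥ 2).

1144 = 10·111 + 34
111 = 3·34 + 9
34 = 3·9 + 7
9 = 1·7 + 2
7 = 3·2 + 1
2 = 2·1 + 0  (stop)
So 1144/111 = [10; 3, 3, 1, 3, 2].

[10; 3, 3, 1, 3, 2]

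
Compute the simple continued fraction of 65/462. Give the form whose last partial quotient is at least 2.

[0; 7, 9, 3, 2]

65 = 0×462 + 65
462 = 7×65 + 7
65 = 9×7 + 2
7 = 3×2 + 1
2 = 2×1 + 0  (stop)
So 65/462 = [0; 7, 9, 3, 2].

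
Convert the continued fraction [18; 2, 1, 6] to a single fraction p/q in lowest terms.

Fold from the inside: start with 6/1.
  1 + 1/6 = 7/6
  2 + 6/7 = 20/7
  18 + 7/20 = 367/20

367/20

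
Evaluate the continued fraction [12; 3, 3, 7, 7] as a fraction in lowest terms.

Fold from the inside: start with 7/1.
  7 + 1/7 = 50/7
  3 + 7/50 = 157/50
  3 + 50/157 = 521/157
  12 + 157/521 = 6409/521

6409/521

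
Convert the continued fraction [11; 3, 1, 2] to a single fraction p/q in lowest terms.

Fold from the inside: start with 2/1.
  1 + 1/2 = 3/2
  3 + 2/3 = 11/3
  11 + 3/11 = 124/11

124/11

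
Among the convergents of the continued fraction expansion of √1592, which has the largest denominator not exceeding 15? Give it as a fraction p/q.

√1592 = [39; 1, 8, 1, 78, …] (period length 4).
Convergents:
  p_0/q_0 = 39/1
  p_1/q_1 = 40/1
  p_2/q_2 = 359/9
  p_3/q_3 = 399/10
  p_4/q_4 = 31481/789
q_3 = 10 ≤ 15 < 789 = q_4, so the answer is 399/10.

399/10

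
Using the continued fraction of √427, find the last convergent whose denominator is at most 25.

√427 = [20; 1, 1, 1, 40, …] (period length 4).
Convergents:
  p_0/q_0 = 20/1
  p_1/q_1 = 21/1
  p_2/q_2 = 41/2
  p_3/q_3 = 62/3
  p_4/q_4 = 2521/122
q_3 = 3 ≤ 25 < 122 = q_4, so the answer is 62/3.

62/3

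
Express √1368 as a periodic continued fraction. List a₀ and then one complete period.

[36; 1, 72]

a₀ = ⌊√1368⌋ = 36.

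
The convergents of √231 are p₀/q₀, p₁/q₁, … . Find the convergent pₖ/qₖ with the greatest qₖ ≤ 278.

2295/151

√231 = [15; 5, 30, …] (period length 2).
Convergents:
  p_0/q_0 = 15/1
  p_1/q_1 = 76/5
  p_2/q_2 = 2295/151
  p_3/q_3 = 11551/760
q_2 = 151 ≤ 278 < 760 = q_3, so the answer is 2295/151.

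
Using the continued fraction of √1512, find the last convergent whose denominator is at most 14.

√1512 = [38; 1, 7, 1, 1, 1, 7, 1, 76, …] (period length 8).
Convergents:
  p_0/q_0 = 38/1
  p_1/q_1 = 39/1
  p_2/q_2 = 311/8
  p_3/q_3 = 350/9
  p_4/q_4 = 661/17
q_3 = 9 ≤ 14 < 17 = q_4, so the answer is 350/9.

350/9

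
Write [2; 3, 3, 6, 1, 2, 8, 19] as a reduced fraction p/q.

Using pₖ = aₖpₖ₋₁ + pₖ₋₂ and qₖ = aₖqₖ₋₁ + qₖ₋₂:
  k=0: a=2, p=2, q=1
  k=1: a=3, p=7, q=3
  k=2: a=3, p=23, q=10
  k=3: a=6, p=145, q=63
  k=4: a=1, p=168, q=73
  k=5: a=2, p=481, q=209
  k=6: a=8, p=4016, q=1745
  k=7: a=19, p=76785, q=33364

76785/33364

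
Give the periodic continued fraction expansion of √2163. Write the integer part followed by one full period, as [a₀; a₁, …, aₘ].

[46; 1, 1, 30, 1, 1, 92]

a₀ = ⌊√2163⌋ = 46.
With m₀=0, d₀=1 and mₖ₊₁ = dₖaₖ − mₖ, dₖ₊₁ = (n − mₖ₊₁²)/dₖ, aₖ₊₁ = ⌊(a₀+mₖ₊₁)/dₖ₊₁⌋:
  k=1: m=46, d=47, a=1
  k=2: m=1, d=46, a=1
  k=3: m=45, d=3, a=30
  k=4: m=45, d=46, a=1
  k=5: m=1, d=47, a=1
  k=6: m=46, d=1, a=92
d=1 and a=2a₀=92 at k=6, so the next step gives (m, d) = (46, 47) again — its k=1 value — and the period has length 6.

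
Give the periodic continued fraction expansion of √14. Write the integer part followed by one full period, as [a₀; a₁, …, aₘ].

[3; 1, 2, 1, 6]

a₀ = ⌊√14⌋ = 3.
With m₀=0, d₀=1 and mₖ₊₁ = dₖaₖ − mₖ, dₖ₊₁ = (n − mₖ₊₁²)/dₖ, aₖ₊₁ = ⌊(a₀+mₖ₊₁)/dₖ₊₁⌋:
  k=1: m=3, d=5, a=1
  k=2: m=2, d=2, a=2
  k=3: m=2, d=5, a=1
  k=4: m=3, d=1, a=6
d=1 and a=2a₀=6 at k=4, so the next step gives (m, d) = (3, 5) again — its k=1 value — and the period has length 4.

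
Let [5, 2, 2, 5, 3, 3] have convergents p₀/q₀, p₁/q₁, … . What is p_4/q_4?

465/86

Using pₖ = aₖpₖ₋₁ + pₖ₋₂, qₖ = aₖqₖ₋₁ + qₖ₋₂ (with p₋₁=1, p₋₂=0, q₋₁=0, q₋₂=1):
  k=0: a=5, p=5, q=1
  k=1: a=2, p=11, q=2
  k=2: a=2, p=27, q=5
  k=3: a=5, p=146, q=27
  k=4: a=3, p=465, q=86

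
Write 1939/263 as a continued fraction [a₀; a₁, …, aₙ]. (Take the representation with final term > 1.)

1939 = 7*263 + 98
263 = 2*98 + 67
98 = 1*67 + 31
67 = 2*31 + 5
31 = 6*5 + 1
5 = 5*1 + 0  (stop)
So 1939/263 = [7; 2, 1, 2, 6, 5].

[7; 2, 1, 2, 6, 5]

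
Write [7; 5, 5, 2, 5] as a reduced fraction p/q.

2237/311

Using pₖ = aₖpₖ₋₁ + pₖ₋₂ and qₖ = aₖqₖ₋₁ + qₖ₋₂:
  k=0: a=7, p=7, q=1
  k=1: a=5, p=36, q=5
  k=2: a=5, p=187, q=26
  k=3: a=2, p=410, q=57
  k=4: a=5, p=2237, q=311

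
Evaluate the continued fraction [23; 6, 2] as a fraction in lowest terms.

Using pₖ = aₖpₖ₋₁ + pₖ₋₂ and qₖ = aₖqₖ₋₁ + qₖ₋₂:
  k=0: a=23, p=23, q=1
  k=1: a=6, p=139, q=6
  k=2: a=2, p=301, q=13

301/13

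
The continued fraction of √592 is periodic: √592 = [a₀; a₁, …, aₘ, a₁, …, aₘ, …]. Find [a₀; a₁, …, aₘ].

a₀ = ⌊√592⌋ = 24.
With m₀=0, d₀=1 and mₖ₊₁ = dₖaₖ − mₖ, dₖ₊₁ = (n − mₖ₊₁²)/dₖ, aₖ₊₁ = ⌊(a₀+mₖ₊₁)/dₖ₊₁⌋:
  k=1: m=24, d=16, a=3
  k=2: m=24, d=1, a=48
d=1 and a=2a₀=48 at k=2, so the next step gives (m, d) = (24, 16) again — its k=1 value — and the period has length 2.

[24; 3, 48]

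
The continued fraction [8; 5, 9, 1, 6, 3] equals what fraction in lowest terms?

Fold from the inside: start with 3/1.
  6 + 1/3 = 19/3
  1 + 3/19 = 22/19
  9 + 19/22 = 217/22
  5 + 22/217 = 1107/217
  8 + 217/1107 = 9073/1107

9073/1107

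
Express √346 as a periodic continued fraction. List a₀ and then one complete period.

[18; 1, 1, 1, 1, 36]

a₀ = ⌊√346⌋ = 18.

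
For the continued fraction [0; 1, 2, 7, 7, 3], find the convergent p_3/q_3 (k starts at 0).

15/22

Using pₖ = aₖpₖ₋₁ + pₖ₋₂, qₖ = aₖqₖ₋₁ + qₖ₋₂ (with p₋₁=1, p₋₂=0, q₋₁=0, q₋₂=1):
  k=0: a=0, p=0, q=1
  k=1: a=1, p=1, q=1
  k=2: a=2, p=2, q=3
  k=3: a=7, p=15, q=22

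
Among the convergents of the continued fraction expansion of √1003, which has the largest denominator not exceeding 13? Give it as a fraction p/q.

√1003 = [31; 1, 2, 31, 2, 1, 62, …] (period length 6).
Convergents:
  p_0/q_0 = 31/1
  p_1/q_1 = 32/1
  p_2/q_2 = 95/3
  p_3/q_3 = 2977/94
q_2 = 3 ≤ 13 < 94 = q_3, so the answer is 95/3.

95/3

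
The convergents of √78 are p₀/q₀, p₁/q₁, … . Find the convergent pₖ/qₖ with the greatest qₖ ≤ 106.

√78 = [8; 1, 4, 1, 16, …] (period length 4).
Convergents:
  p_0/q_0 = 8/1
  p_1/q_1 = 9/1
  p_2/q_2 = 44/5
  p_3/q_3 = 53/6
  p_4/q_4 = 892/101
  p_5/q_5 = 945/107
q_4 = 101 ≤ 106 < 107 = q_5, so the answer is 892/101.

892/101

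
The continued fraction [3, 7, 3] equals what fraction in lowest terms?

69/22

Using pₖ = aₖpₖ₋₁ + pₖ₋₂ and qₖ = aₖqₖ₋₁ + qₖ₋₂:
  k=0: a=3, p=3, q=1
  k=1: a=7, p=22, q=7
  k=2: a=3, p=69, q=22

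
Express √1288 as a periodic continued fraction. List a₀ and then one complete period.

[35; 1, 7, 1, 70]

a₀ = ⌊√1288⌋ = 35.
With m₀=0, d₀=1 and mₖ₊₁ = dₖaₖ − mₖ, dₖ₊₁ = (n − mₖ₊₁²)/dₖ, aₖ₊₁ = ⌊(a₀+mₖ₊₁)/dₖ₊₁⌋:
  k=1: m=35, d=63, a=1
  k=2: m=28, d=8, a=7
  k=3: m=28, d=63, a=1
  k=4: m=35, d=1, a=70
d=1 and a=2a₀=70 at k=4, so the next step gives (m, d) = (35, 63) again — its k=1 value — and the period has length 4.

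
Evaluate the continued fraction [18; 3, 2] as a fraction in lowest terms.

128/7

Fold from the inside: start with 2/1.
  3 + 1/2 = 7/2
  18 + 2/7 = 128/7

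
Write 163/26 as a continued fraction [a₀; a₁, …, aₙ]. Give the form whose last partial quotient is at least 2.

[6; 3, 1, 2, 2]

163 = 6*26 + 7
26 = 3*7 + 5
7 = 1*5 + 2
5 = 2*2 + 1
2 = 2*1 + 0  (stop)
So 163/26 = [6; 3, 1, 2, 2].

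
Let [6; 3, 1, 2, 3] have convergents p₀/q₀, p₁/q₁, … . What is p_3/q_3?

69/11

Using pₖ = aₖpₖ₋₁ + pₖ₋₂, qₖ = aₖqₖ₋₁ + qₖ₋₂ (with p₋₁=1, p₋₂=0, q₋₁=0, q₋₂=1):
  k=0: a=6, p=6, q=1
  k=1: a=3, p=19, q=3
  k=2: a=1, p=25, q=4
  k=3: a=2, p=69, q=11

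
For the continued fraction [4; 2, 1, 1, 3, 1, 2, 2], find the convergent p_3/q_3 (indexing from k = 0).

Using pₖ = aₖpₖ₋₁ + pₖ₋₂, qₖ = aₖqₖ₋₁ + qₖ₋₂ (with p₋₁=1, p₋₂=0, q₋₁=0, q₋₂=1):
  k=0: a=4, p=4, q=1
  k=1: a=2, p=9, q=2
  k=2: a=1, p=13, q=3
  k=3: a=1, p=22, q=5

22/5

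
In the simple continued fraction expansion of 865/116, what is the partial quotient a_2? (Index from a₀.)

865 = 7·116 + 53   →  a_0 = 7
116 = 2·53 + 10   →  a_1 = 2
53 = 5·10 + 3   →  a_2 = 5

5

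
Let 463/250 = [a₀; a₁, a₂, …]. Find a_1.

463 = 1·250 + 213   →  a_0 = 1
250 = 1·213 + 37   →  a_1 = 1

1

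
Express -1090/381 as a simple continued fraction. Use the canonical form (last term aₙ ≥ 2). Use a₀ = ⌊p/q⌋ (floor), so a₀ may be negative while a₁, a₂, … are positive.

-1090 = -3×381 + 53
381 = 7×53 + 10
53 = 5×10 + 3
10 = 3×3 + 1
3 = 3×1 + 0  (stop)
So -1090/381 = [-3; 7, 5, 3, 3].

[-3; 7, 5, 3, 3]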